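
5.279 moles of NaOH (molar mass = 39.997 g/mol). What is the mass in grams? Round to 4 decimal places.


mass = n * M
mass = 5.279 * 39.997
mass = 211.144163 g, rounded to 4 dp:

211.1442 g


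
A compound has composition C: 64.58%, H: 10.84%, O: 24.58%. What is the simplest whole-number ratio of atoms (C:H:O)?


Assume 100 g of compound, divide each mass% by atomic mass to get moles, then normalize by the smallest to get a raw atom ratio.
Moles per 100 g: C: 64.58/12.011 = 5.3767, H: 10.84/1.008 = 10.754, O: 24.58/15.999 = 1.5363
Raw ratio (divide by min = 1.5363): C: 3.5, H: 7.0, O: 1.0
Multiply by 2 to clear fractions: C: 6.999 ~= 7, H: 13.999 ~= 14, O: 2.0 ~= 2
Reduce by GCD to get the simplest whole-number ratio:

7:14:2


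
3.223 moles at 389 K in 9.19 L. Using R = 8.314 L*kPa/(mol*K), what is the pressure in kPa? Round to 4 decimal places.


PV = nRT, solve for P = nRT / V.
nRT = 3.223 * 8.314 * 389 = 10423.6526
P = 10423.6526 / 9.19
P = 1134.23858542 kPa, rounded to 4 dp:

1134.2386 kPa


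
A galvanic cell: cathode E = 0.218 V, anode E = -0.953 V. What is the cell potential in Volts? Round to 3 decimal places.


Standard cell potential: E_cell = E_cathode - E_anode.
E_cell = 0.218 - (-0.953)
E_cell = 1.171 V, rounded to 3 dp:

1.171 V


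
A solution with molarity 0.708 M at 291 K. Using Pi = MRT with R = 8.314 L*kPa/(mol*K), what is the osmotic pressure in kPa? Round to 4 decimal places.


Osmotic pressure (van't Hoff): Pi = M*R*T.
RT = 8.314 * 291 = 2419.374
Pi = 0.708 * 2419.374
Pi = 1712.916792 kPa, rounded to 4 dp:

1712.9168 kPa


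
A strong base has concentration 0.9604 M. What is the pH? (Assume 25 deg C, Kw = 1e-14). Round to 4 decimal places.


A strong base dissociates completely, so [OH-] equals the given concentration.
pOH = -log10([OH-]) = -log10(0.9604) = 0.017548
pH = 14 - pOH = 14 - 0.017548
pH = 13.982452, rounded to 4 dp:

13.9825


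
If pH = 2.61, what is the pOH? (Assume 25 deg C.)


At 25 deg C, pH + pOH = 14.
pOH = 14 - pH = 14 - 2.61
pOH = 11.39:

11.39


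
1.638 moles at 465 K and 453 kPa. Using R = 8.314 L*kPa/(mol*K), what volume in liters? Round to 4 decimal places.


PV = nRT, solve for V = nRT / P.
nRT = 1.638 * 8.314 * 465 = 6332.5244
V = 6332.5244 / 453
V = 13.97908256 L, rounded to 4 dp:

13.9791 L


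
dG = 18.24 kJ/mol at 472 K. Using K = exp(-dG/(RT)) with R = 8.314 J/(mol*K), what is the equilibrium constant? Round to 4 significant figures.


dG is in kJ/mol; multiply by 1000 to match R in J/(mol*K).
RT = 8.314 * 472 = 3924.208 J/mol
exponent = -dG*1000 / (RT) = -(18.24*1000) / 3924.208 = -4.64807166
K = exp(-4.64807166)
K = 0.0095800577, rounded to 4 significant figures:

0.009580


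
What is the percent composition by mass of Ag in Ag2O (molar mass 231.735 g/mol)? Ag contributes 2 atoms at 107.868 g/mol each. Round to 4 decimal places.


pct = 100 * (n_elem * M_elem) / M_total
mass_contribution = 2 * 107.868 = 215.736 g/mol
pct = 100 * 215.736 / 231.735
pct = 93.09599327 %, rounded to 4 dp:

93.0960 %


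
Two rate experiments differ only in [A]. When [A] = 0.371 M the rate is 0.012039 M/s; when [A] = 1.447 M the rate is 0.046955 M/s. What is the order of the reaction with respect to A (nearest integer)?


Rate is proportional to [A]^n, so rate2/rate1 = ([A]2/[A]1)^n. Take logs to solve for n.
rate2/rate1 = 0.046955 / 0.012039 = 3.9002
[A]2/[A]1 = 1.447 / 0.371 = 3.9003
n = ln(3.9002) / ln(3.9003) = 1.0
Nearest integer order:

1


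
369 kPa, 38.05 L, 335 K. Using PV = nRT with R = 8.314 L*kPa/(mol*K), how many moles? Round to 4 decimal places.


PV = nRT, solve for n = PV / (RT).
PV = 369 * 38.05 = 14040.45
RT = 8.314 * 335 = 2785.19
n = 14040.45 / 2785.19
n = 5.0411103 mol, rounded to 4 dp:

5.0411 mol


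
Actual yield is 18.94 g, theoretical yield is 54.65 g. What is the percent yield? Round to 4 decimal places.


% yield = 100 * actual / theoretical
% yield = 100 * 18.94 / 54.65
% yield = 34.65690759 %, rounded to 4 dp:

34.6569 %


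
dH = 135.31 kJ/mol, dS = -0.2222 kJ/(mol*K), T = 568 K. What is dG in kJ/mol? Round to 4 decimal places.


Gibbs: dG = dH - T*dS (consistent units, dS already in kJ/(mol*K)).
T*dS = 568 * -0.2222 = -126.2096
dG = 135.31 - (-126.2096)
dG = 261.5196 kJ/mol, rounded to 4 dp:

261.5196 kJ/mol


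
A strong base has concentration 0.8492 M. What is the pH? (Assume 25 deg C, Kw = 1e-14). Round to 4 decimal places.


A strong base dissociates completely, so [OH-] equals the given concentration.
pOH = -log10([OH-]) = -log10(0.8492) = 0.07099
pH = 14 - pOH = 14 - 0.07099
pH = 13.92901, rounded to 4 dp:

13.9290


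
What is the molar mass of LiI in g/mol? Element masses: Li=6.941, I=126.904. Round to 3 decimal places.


M = sum(count * atomic_mass) over atoms.
M = 1*6.941 + 1*126.904
M = 6.941 + 126.904
M = 133.845 g/mol, rounded to 3 dp:

133.845 g/mol


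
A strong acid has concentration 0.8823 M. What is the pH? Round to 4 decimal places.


A strong acid dissociates completely, so [H+] equals the given concentration.
pH = -log10([H+]) = -log10(0.8823)
pH = 0.05438372, rounded to 4 dp:

0.0544


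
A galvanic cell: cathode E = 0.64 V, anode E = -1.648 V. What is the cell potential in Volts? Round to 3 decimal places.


Standard cell potential: E_cell = E_cathode - E_anode.
E_cell = 0.64 - (-1.648)
E_cell = 2.288 V, rounded to 3 dp:

2.288 V


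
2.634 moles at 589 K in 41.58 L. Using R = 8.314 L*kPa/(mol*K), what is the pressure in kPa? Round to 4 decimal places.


PV = nRT, solve for P = nRT / V.
nRT = 2.634 * 8.314 * 589 = 12898.5558
P = 12898.5558 / 41.58
P = 310.2105772 kPa, rounded to 4 dp:

310.2106 kPa


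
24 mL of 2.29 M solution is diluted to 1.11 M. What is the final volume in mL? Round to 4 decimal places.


Dilution: M1*V1 = M2*V2, solve for V2.
V2 = M1*V1 / M2
V2 = 2.29 * 24 / 1.11
V2 = 54.96 / 1.11
V2 = 49.51351351 mL, rounded to 4 dp:

49.5135 mL


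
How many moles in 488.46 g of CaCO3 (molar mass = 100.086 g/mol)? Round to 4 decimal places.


n = mass / M
n = 488.46 / 100.086
n = 4.88040285 mol, rounded to 4 dp:

4.8804 mol


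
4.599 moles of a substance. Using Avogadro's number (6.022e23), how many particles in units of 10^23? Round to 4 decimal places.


N = n * NA, then divide by 1e23 for the requested units.
N / 1e23 = n * 6.022
N / 1e23 = 4.599 * 6.022
N / 1e23 = 27.695178, rounded to 4 dp:

27.6952


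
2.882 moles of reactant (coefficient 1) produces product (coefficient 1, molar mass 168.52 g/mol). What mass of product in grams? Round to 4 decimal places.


Use the coefficient ratio to convert reactant moles to product moles, then multiply by the product's molar mass.
moles_P = moles_R * (coeff_P / coeff_R) = 2.882 * (1/1) = 2.882
mass_P = moles_P * M_P = 2.882 * 168.52
mass_P = 485.67464 g, rounded to 4 dp:

485.6746 g


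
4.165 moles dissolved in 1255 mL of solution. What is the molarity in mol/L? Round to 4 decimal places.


Convert volume to liters: V_L = V_mL / 1000.
V_L = 1255 / 1000 = 1.255 L
M = n / V_L = 4.165 / 1.255
M = 3.3187251 mol/L, rounded to 4 dp:

3.3187 mol/L


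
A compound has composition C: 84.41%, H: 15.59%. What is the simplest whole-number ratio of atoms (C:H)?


Assume 100 g of compound, divide each mass% by atomic mass to get moles, then normalize by the smallest to get a raw atom ratio.
Moles per 100 g: C: 84.41/12.011 = 7.0277, H: 15.59/1.008 = 15.4663
Raw ratio (divide by min = 7.0277): C: 1.0, H: 2.201
Multiply by 5 to clear fractions: C: 5.0 ~= 5, H: 11.004 ~= 11
Reduce by GCD to get the simplest whole-number ratio:

5:11


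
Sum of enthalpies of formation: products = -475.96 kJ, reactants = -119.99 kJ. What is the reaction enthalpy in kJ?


dH_rxn = sum(dH_f products) - sum(dH_f reactants)
dH_rxn = -475.96 - (-119.99)
dH_rxn = -355.97 kJ:

-355.97 kJ


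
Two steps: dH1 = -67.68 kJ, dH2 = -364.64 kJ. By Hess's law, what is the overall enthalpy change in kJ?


Hess's law: enthalpy is a state function, so add the step enthalpies.
dH_total = dH1 + dH2 = -67.68 + (-364.64)
dH_total = -432.32 kJ:

-432.32 kJ


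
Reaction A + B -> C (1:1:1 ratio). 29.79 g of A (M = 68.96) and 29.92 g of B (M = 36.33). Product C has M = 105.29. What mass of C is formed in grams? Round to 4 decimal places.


Find moles of each reactant; the smaller value is the limiting reagent in a 1:1:1 reaction, so moles_C equals moles of the limiter.
n_A = mass_A / M_A = 29.79 / 68.96 = 0.43199 mol
n_B = mass_B / M_B = 29.92 / 36.33 = 0.823562 mol
Limiting reagent: A (smaller), n_limiting = 0.43199 mol
mass_C = n_limiting * M_C = 0.43199 * 105.29
mass_C = 45.4842271 g, rounded to 4 dp:

45.4842 g


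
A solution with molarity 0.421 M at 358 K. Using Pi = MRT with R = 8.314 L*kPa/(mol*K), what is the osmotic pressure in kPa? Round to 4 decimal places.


Osmotic pressure (van't Hoff): Pi = M*R*T.
RT = 8.314 * 358 = 2976.412
Pi = 0.421 * 2976.412
Pi = 1253.069452 kPa, rounded to 4 dp:

1253.0695 kPa


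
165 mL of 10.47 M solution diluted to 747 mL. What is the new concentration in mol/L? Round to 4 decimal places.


Dilution: M1*V1 = M2*V2, solve for M2.
M2 = M1*V1 / V2
M2 = 10.47 * 165 / 747
M2 = 1727.55 / 747
M2 = 2.3126506 mol/L, rounded to 4 dp:

2.3127 mol/L


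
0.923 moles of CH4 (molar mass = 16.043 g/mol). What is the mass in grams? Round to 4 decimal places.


mass = n * M
mass = 0.923 * 16.043
mass = 14.807689 g, rounded to 4 dp:

14.8077 g


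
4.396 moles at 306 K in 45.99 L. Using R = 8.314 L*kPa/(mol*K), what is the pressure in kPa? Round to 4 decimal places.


PV = nRT, solve for P = nRT / V.
nRT = 4.396 * 8.314 * 306 = 11183.7933
P = 11183.7933 / 45.99
P = 243.17880626 kPa, rounded to 4 dp:

243.1788 kPa


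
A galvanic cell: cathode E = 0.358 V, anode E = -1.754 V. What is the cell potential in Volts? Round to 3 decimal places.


Standard cell potential: E_cell = E_cathode - E_anode.
E_cell = 0.358 - (-1.754)
E_cell = 2.112 V, rounded to 3 dp:

2.112 V


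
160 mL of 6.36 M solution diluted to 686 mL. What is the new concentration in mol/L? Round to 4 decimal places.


Dilution: M1*V1 = M2*V2, solve for M2.
M2 = M1*V1 / V2
M2 = 6.36 * 160 / 686
M2 = 1017.6 / 686
M2 = 1.48338192 mol/L, rounded to 4 dp:

1.4834 mol/L


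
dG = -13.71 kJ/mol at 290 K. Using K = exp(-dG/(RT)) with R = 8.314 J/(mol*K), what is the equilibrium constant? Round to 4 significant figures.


dG is in kJ/mol; multiply by 1000 to match R in J/(mol*K).
RT = 8.314 * 290 = 2411.06 J/mol
exponent = -dG*1000 / (RT) = -(-13.71*1000) / 2411.06 = 5.68629565
K = exp(5.68629565)
K = 294.79955, rounded to 4 significant figures:

294.8


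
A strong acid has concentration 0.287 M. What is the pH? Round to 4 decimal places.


A strong acid dissociates completely, so [H+] equals the given concentration.
pH = -log10([H+]) = -log10(0.287)
pH = 0.5421181, rounded to 4 dp:

0.5421


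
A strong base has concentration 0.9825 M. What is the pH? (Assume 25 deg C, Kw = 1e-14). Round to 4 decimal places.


A strong base dissociates completely, so [OH-] equals the given concentration.
pOH = -log10([OH-]) = -log10(0.9825) = 0.007667
pH = 14 - pOH = 14 - 0.007667
pH = 13.992333, rounded to 4 dp:

13.9923


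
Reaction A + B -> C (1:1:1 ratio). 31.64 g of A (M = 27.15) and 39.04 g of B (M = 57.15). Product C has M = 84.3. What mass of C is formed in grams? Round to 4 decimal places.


Find moles of each reactant; the smaller value is the limiting reagent in a 1:1:1 reaction, so moles_C equals moles of the limiter.
n_A = mass_A / M_A = 31.64 / 27.15 = 1.165378 mol
n_B = mass_B / M_B = 39.04 / 57.15 = 0.683115 mol
Limiting reagent: B (smaller), n_limiting = 0.683115 mol
mass_C = n_limiting * M_C = 0.683115 * 84.3
mass_C = 57.5865945 g, rounded to 4 dp:

57.5866 g


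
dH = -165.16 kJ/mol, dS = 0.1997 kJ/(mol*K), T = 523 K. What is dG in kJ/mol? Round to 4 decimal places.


Gibbs: dG = dH - T*dS (consistent units, dS already in kJ/(mol*K)).
T*dS = 523 * 0.1997 = 104.4431
dG = -165.16 - (104.4431)
dG = -269.6031 kJ/mol, rounded to 4 dp:

-269.6031 kJ/mol


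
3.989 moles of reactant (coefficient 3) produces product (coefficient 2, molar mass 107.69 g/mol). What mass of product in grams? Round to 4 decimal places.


Use the coefficient ratio to convert reactant moles to product moles, then multiply by the product's molar mass.
moles_P = moles_R * (coeff_P / coeff_R) = 3.989 * (2/3) = 2.659333
mass_P = moles_P * M_P = 2.659333 * 107.69
mass_P = 286.38357077 g, rounded to 4 dp:

286.3836 g


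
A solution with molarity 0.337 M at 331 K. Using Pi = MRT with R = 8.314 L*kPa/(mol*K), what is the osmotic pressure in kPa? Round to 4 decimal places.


Osmotic pressure (van't Hoff): Pi = M*R*T.
RT = 8.314 * 331 = 2751.934
Pi = 0.337 * 2751.934
Pi = 927.401758 kPa, rounded to 4 dp:

927.4018 kPa


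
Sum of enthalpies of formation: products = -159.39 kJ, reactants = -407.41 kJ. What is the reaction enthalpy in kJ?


dH_rxn = sum(dH_f products) - sum(dH_f reactants)
dH_rxn = -159.39 - (-407.41)
dH_rxn = 248.02 kJ:

248.02 kJ


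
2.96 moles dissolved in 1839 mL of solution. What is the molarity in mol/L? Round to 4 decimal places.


Convert volume to liters: V_L = V_mL / 1000.
V_L = 1839 / 1000 = 1.839 L
M = n / V_L = 2.96 / 1.839
M = 1.60957042 mol/L, rounded to 4 dp:

1.6096 mol/L


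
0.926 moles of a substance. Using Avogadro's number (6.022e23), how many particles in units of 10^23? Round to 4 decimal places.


N = n * NA, then divide by 1e23 for the requested units.
N / 1e23 = n * 6.022
N / 1e23 = 0.926 * 6.022
N / 1e23 = 5.576372, rounded to 4 dp:

5.5764


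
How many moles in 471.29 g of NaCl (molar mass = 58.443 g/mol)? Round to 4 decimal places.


n = mass / M
n = 471.29 / 58.443
n = 8.06409664 mol, rounded to 4 dp:

8.0641 mol


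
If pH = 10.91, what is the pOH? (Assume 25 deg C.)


At 25 deg C, pH + pOH = 14.
pOH = 14 - pH = 14 - 10.91
pOH = 3.09:

3.09


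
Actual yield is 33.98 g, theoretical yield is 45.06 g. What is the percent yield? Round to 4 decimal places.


% yield = 100 * actual / theoretical
% yield = 100 * 33.98 / 45.06
% yield = 75.41056369 %, rounded to 4 dp:

75.4106 %


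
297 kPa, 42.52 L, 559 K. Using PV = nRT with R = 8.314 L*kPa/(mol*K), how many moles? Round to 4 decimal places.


PV = nRT, solve for n = PV / (RT).
PV = 297 * 42.52 = 12628.44
RT = 8.314 * 559 = 4647.526
n = 12628.44 / 4647.526
n = 2.71723924 mol, rounded to 4 dp:

2.7172 mol


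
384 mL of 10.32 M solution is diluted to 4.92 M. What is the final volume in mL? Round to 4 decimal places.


Dilution: M1*V1 = M2*V2, solve for V2.
V2 = M1*V1 / M2
V2 = 10.32 * 384 / 4.92
V2 = 3962.88 / 4.92
V2 = 805.46341463 mL, rounded to 4 dp:

805.4634 mL


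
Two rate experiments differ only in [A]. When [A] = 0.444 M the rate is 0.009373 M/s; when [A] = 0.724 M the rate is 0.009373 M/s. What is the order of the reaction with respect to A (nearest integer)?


Rate is proportional to [A]^n, so rate2/rate1 = ([A]2/[A]1)^n. Take logs to solve for n.
rate2/rate1 = 0.009373 / 0.009373 = 1.0
[A]2/[A]1 = 0.724 / 0.444 = 1.6306
n = ln(1.0) / ln(1.6306) = 0.0
Nearest integer order:

0


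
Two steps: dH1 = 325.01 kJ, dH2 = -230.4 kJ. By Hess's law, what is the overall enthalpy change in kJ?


Hess's law: enthalpy is a state function, so add the step enthalpies.
dH_total = dH1 + dH2 = 325.01 + (-230.4)
dH_total = 94.61 kJ:

94.61 kJ


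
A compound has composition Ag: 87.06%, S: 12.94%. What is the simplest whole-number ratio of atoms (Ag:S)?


Assume 100 g of compound, divide each mass% by atomic mass to get moles, then normalize by the smallest to get a raw atom ratio.
Moles per 100 g: Ag: 87.06/107.868 = 0.8071, S: 12.94/32.065 = 0.4036
Raw ratio (divide by min = 0.4036): Ag: 2.0, S: 1.0
Multiply by 1 to clear fractions: Ag: 2.0 ~= 2, S: 1.0 ~= 1
Reduce by GCD to get the simplest whole-number ratio:

2:1


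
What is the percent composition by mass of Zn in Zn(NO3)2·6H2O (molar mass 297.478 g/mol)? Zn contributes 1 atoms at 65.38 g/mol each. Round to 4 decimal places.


pct = 100 * (n_elem * M_elem) / M_total
mass_contribution = 1 * 65.38 = 65.38 g/mol
pct = 100 * 65.38 / 297.478
pct = 21.97809586 %, rounded to 4 dp:

21.9781 %


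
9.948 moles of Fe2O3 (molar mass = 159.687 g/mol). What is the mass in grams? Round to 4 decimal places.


mass = n * M
mass = 9.948 * 159.687
mass = 1588.566276 g, rounded to 4 dp:

1588.5663 g


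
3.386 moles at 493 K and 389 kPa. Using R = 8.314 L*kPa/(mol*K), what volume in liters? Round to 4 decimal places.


PV = nRT, solve for V = nRT / P.
nRT = 3.386 * 8.314 * 493 = 13878.5436
V = 13878.5436 / 389
V = 35.67748997 L, rounded to 4 dp:

35.6775 L


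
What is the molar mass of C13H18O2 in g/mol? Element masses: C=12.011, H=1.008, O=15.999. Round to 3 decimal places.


M = sum(count * atomic_mass) over atoms.
M = 13*12.011 + 18*1.008 + 2*15.999
M = 156.143 + 18.144 + 31.998
M = 206.285 g/mol, rounded to 3 dp:

206.285 g/mol


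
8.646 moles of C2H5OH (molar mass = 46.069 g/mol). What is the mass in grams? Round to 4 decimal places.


mass = n * M
mass = 8.646 * 46.069
mass = 398.312574 g, rounded to 4 dp:

398.3126 g


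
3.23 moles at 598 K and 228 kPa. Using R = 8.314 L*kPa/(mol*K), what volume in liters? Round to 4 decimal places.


PV = nRT, solve for V = nRT / P.
nRT = 3.23 * 8.314 * 598 = 16058.8236
V = 16058.8236 / 228
V = 70.43343684 L, rounded to 4 dp:

70.4334 L


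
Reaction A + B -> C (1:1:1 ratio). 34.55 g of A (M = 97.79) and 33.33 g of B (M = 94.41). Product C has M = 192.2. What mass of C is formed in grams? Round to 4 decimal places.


Find moles of each reactant; the smaller value is the limiting reagent in a 1:1:1 reaction, so moles_C equals moles of the limiter.
n_A = mass_A / M_A = 34.55 / 97.79 = 0.353308 mol
n_B = mass_B / M_B = 33.33 / 94.41 = 0.353035 mol
Limiting reagent: B (smaller), n_limiting = 0.353035 mol
mass_C = n_limiting * M_C = 0.353035 * 192.2
mass_C = 67.853327 g, rounded to 4 dp:

67.8533 g


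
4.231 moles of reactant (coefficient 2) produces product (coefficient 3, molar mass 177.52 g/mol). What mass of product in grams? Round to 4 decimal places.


Use the coefficient ratio to convert reactant moles to product moles, then multiply by the product's molar mass.
moles_P = moles_R * (coeff_P / coeff_R) = 4.231 * (3/2) = 6.3465
mass_P = moles_P * M_P = 6.3465 * 177.52
mass_P = 1126.63068 g, rounded to 4 dp:

1126.6307 g


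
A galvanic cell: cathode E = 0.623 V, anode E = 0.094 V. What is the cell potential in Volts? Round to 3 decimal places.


Standard cell potential: E_cell = E_cathode - E_anode.
E_cell = 0.623 - (0.094)
E_cell = 0.529 V, rounded to 3 dp:

0.529 V


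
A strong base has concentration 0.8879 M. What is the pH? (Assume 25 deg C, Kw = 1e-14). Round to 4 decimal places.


A strong base dissociates completely, so [OH-] equals the given concentration.
pOH = -log10([OH-]) = -log10(0.8879) = 0.051636
pH = 14 - pOH = 14 - 0.051636
pH = 13.948364, rounded to 4 dp:

13.9484


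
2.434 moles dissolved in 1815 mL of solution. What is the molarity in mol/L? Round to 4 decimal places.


Convert volume to liters: V_L = V_mL / 1000.
V_L = 1815 / 1000 = 1.815 L
M = n / V_L = 2.434 / 1.815
M = 1.34104683 mol/L, rounded to 4 dp:

1.3410 mol/L


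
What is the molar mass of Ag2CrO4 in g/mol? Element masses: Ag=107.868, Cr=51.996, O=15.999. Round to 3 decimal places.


M = sum(count * atomic_mass) over atoms.
M = 2*107.868 + 1*51.996 + 4*15.999
M = 215.736 + 51.996 + 63.996
M = 331.728 g/mol, rounded to 3 dp:

331.728 g/mol


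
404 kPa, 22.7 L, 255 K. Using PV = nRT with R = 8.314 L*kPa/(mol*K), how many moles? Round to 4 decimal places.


PV = nRT, solve for n = PV / (RT).
PV = 404 * 22.7 = 9170.8
RT = 8.314 * 255 = 2120.07
n = 9170.8 / 2120.07
n = 4.32570623 mol, rounded to 4 dp:

4.3257 mol


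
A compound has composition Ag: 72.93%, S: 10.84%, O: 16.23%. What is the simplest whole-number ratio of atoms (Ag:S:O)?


Assume 100 g of compound, divide each mass% by atomic mass to get moles, then normalize by the smallest to get a raw atom ratio.
Moles per 100 g: Ag: 72.93/107.868 = 0.6761, S: 10.84/32.065 = 0.3381, O: 16.23/15.999 = 1.0144
Raw ratio (divide by min = 0.3381): Ag: 2.0, S: 1.0, O: 3.001
Multiply by 1 to clear fractions: Ag: 2.0 ~= 2, S: 1.0 ~= 1, O: 3.001 ~= 3
Reduce by GCD to get the simplest whole-number ratio:

2:1:3


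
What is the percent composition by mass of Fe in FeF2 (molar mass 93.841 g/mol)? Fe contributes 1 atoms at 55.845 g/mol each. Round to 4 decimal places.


pct = 100 * (n_elem * M_elem) / M_total
mass_contribution = 1 * 55.845 = 55.845 g/mol
pct = 100 * 55.845 / 93.841
pct = 59.5102354 %, rounded to 4 dp:

59.5102 %


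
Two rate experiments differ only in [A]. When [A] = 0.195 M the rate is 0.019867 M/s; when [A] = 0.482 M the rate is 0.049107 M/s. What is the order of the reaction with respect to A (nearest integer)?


Rate is proportional to [A]^n, so rate2/rate1 = ([A]2/[A]1)^n. Take logs to solve for n.
rate2/rate1 = 0.049107 / 0.019867 = 2.4718
[A]2/[A]1 = 0.482 / 0.195 = 2.4718
n = ln(2.4718) / ln(2.4718) = 1.0
Nearest integer order:

1


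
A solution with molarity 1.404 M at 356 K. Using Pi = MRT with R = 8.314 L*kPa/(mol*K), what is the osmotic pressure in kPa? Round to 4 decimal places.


Osmotic pressure (van't Hoff): Pi = M*R*T.
RT = 8.314 * 356 = 2959.784
Pi = 1.404 * 2959.784
Pi = 4155.536736 kPa, rounded to 4 dp:

4155.5367 kPa


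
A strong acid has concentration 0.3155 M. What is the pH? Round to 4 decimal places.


A strong acid dissociates completely, so [H+] equals the given concentration.
pH = -log10([H+]) = -log10(0.3155)
pH = 0.50100064, rounded to 4 dp:

0.5010


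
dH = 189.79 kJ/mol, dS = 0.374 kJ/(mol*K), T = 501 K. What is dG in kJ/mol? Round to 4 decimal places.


Gibbs: dG = dH - T*dS (consistent units, dS already in kJ/(mol*K)).
T*dS = 501 * 0.374 = 187.374
dG = 189.79 - (187.374)
dG = 2.416 kJ/mol, rounded to 4 dp:

2.4160 kJ/mol


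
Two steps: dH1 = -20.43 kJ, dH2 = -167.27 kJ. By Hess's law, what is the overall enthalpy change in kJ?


Hess's law: enthalpy is a state function, so add the step enthalpies.
dH_total = dH1 + dH2 = -20.43 + (-167.27)
dH_total = -187.7 kJ:

-187.70 kJ


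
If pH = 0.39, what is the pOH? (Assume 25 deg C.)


At 25 deg C, pH + pOH = 14.
pOH = 14 - pH = 14 - 0.39
pOH = 13.61:

13.61


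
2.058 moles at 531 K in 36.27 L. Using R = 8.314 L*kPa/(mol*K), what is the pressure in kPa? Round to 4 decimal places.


PV = nRT, solve for P = nRT / V.
nRT = 2.058 * 8.314 * 531 = 9085.5226
P = 9085.5226 / 36.27
P = 250.49690102 kPa, rounded to 4 dp:

250.4969 kPa


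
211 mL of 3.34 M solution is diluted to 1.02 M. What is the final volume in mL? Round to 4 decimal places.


Dilution: M1*V1 = M2*V2, solve for V2.
V2 = M1*V1 / M2
V2 = 3.34 * 211 / 1.02
V2 = 704.74 / 1.02
V2 = 690.92156863 mL, rounded to 4 dp:

690.9216 mL


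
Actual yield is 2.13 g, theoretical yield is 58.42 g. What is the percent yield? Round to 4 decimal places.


% yield = 100 * actual / theoretical
% yield = 100 * 2.13 / 58.42
% yield = 3.64601164 %, rounded to 4 dp:

3.6460 %


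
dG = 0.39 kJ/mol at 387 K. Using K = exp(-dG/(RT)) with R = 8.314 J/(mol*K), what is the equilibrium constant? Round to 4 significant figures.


dG is in kJ/mol; multiply by 1000 to match R in J/(mol*K).
RT = 8.314 * 387 = 3217.518 J/mol
exponent = -dG*1000 / (RT) = -(0.39*1000) / 3217.518 = -0.12121144
K = exp(-0.12121144)
K = 0.88584664, rounded to 4 significant figures:

0.8858


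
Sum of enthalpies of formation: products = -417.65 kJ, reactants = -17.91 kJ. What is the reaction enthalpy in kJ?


dH_rxn = sum(dH_f products) - sum(dH_f reactants)
dH_rxn = -417.65 - (-17.91)
dH_rxn = -399.74 kJ:

-399.74 kJ


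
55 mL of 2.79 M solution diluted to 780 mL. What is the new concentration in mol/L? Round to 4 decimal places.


Dilution: M1*V1 = M2*V2, solve for M2.
M2 = M1*V1 / V2
M2 = 2.79 * 55 / 780
M2 = 153.45 / 780
M2 = 0.19673077 mol/L, rounded to 4 dp:

0.1967 mol/L


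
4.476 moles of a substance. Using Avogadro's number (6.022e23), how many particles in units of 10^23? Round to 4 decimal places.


N = n * NA, then divide by 1e23 for the requested units.
N / 1e23 = n * 6.022
N / 1e23 = 4.476 * 6.022
N / 1e23 = 26.954472, rounded to 4 dp:

26.9545


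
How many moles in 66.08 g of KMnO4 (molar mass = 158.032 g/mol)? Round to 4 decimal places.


n = mass / M
n = 66.08 / 158.032
n = 0.41814316 mol, rounded to 4 dp:

0.4181 mol


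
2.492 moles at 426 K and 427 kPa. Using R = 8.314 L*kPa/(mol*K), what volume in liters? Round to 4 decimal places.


PV = nRT, solve for V = nRT / P.
nRT = 2.492 * 8.314 * 426 = 8826.0759
V = 8826.0759 / 427
V = 20.66996698 L, rounded to 4 dp:

20.6700 L


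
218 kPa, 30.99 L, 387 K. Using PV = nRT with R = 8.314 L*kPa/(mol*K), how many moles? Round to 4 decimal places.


PV = nRT, solve for n = PV / (RT).
PV = 218 * 30.99 = 6755.82
RT = 8.314 * 387 = 3217.518
n = 6755.82 / 3217.518
n = 2.09969921 mol, rounded to 4 dp:

2.0997 mol


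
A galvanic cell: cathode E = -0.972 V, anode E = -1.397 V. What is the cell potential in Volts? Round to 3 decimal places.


Standard cell potential: E_cell = E_cathode - E_anode.
E_cell = -0.972 - (-1.397)
E_cell = 0.425 V, rounded to 3 dp:

0.425 V


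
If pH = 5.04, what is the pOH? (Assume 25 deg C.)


At 25 deg C, pH + pOH = 14.
pOH = 14 - pH = 14 - 5.04
pOH = 8.96:

8.96


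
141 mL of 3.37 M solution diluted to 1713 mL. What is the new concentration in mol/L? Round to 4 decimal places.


Dilution: M1*V1 = M2*V2, solve for M2.
M2 = M1*V1 / V2
M2 = 3.37 * 141 / 1713
M2 = 475.17 / 1713
M2 = 0.27739054 mol/L, rounded to 4 dp:

0.2774 mol/L


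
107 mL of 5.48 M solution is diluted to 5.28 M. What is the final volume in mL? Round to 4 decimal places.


Dilution: M1*V1 = M2*V2, solve for V2.
V2 = M1*V1 / M2
V2 = 5.48 * 107 / 5.28
V2 = 586.36 / 5.28
V2 = 111.0530303 mL, rounded to 4 dp:

111.0530 mL


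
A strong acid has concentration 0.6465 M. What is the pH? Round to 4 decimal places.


A strong acid dissociates completely, so [H+] equals the given concentration.
pH = -log10([H+]) = -log10(0.6465)
pH = 0.18943147, rounded to 4 dp:

0.1894


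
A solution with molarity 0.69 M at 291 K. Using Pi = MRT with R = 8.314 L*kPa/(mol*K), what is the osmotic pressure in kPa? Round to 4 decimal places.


Osmotic pressure (van't Hoff): Pi = M*R*T.
RT = 8.314 * 291 = 2419.374
Pi = 0.69 * 2419.374
Pi = 1669.36806 kPa, rounded to 4 dp:

1669.3681 kPa


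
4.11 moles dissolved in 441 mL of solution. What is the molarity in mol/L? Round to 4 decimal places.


Convert volume to liters: V_L = V_mL / 1000.
V_L = 441 / 1000 = 0.441 L
M = n / V_L = 4.11 / 0.441
M = 9.31972789 mol/L, rounded to 4 dp:

9.3197 mol/L


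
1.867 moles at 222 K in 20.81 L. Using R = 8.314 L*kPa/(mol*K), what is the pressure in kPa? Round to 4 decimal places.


PV = nRT, solve for P = nRT / V.
nRT = 1.867 * 8.314 * 222 = 3445.9368
P = 3445.9368 / 20.81
P = 165.59042768 kPa, rounded to 4 dp:

165.5904 kPa


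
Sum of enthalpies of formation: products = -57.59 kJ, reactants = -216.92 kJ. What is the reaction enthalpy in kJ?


dH_rxn = sum(dH_f products) - sum(dH_f reactants)
dH_rxn = -57.59 - (-216.92)
dH_rxn = 159.33 kJ:

159.33 kJ


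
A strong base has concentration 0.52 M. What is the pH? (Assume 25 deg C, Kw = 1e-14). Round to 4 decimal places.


A strong base dissociates completely, so [OH-] equals the given concentration.
pOH = -log10([OH-]) = -log10(0.52) = 0.283997
pH = 14 - pOH = 14 - 0.283997
pH = 13.716003, rounded to 4 dp:

13.7160


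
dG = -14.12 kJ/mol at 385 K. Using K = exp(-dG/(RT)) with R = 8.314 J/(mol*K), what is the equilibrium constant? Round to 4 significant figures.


dG is in kJ/mol; multiply by 1000 to match R in J/(mol*K).
RT = 8.314 * 385 = 3200.89 J/mol
exponent = -dG*1000 / (RT) = -(-14.12*1000) / 3200.89 = 4.41127311
K = exp(4.41127311)
K = 82.374268, rounded to 4 significant figures:

82.37


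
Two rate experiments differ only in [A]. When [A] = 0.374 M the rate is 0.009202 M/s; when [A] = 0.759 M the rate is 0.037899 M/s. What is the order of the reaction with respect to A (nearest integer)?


Rate is proportional to [A]^n, so rate2/rate1 = ([A]2/[A]1)^n. Take logs to solve for n.
rate2/rate1 = 0.037899 / 0.009202 = 4.1186
[A]2/[A]1 = 0.759 / 0.374 = 2.0294
n = ln(4.1186) / ln(2.0294) = 2.0
Nearest integer order:

2


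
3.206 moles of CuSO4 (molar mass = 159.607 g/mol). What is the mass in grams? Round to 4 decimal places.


mass = n * M
mass = 3.206 * 159.607
mass = 511.700042 g, rounded to 4 dp:

511.7000 g


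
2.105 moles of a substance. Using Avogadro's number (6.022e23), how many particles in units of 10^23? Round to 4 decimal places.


N = n * NA, then divide by 1e23 for the requested units.
N / 1e23 = n * 6.022
N / 1e23 = 2.105 * 6.022
N / 1e23 = 12.67631, rounded to 4 dp:

12.6763


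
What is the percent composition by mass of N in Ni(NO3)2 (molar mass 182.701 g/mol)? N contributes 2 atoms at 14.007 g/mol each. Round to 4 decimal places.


pct = 100 * (n_elem * M_elem) / M_total
mass_contribution = 2 * 14.007 = 28.014 g/mol
pct = 100 * 28.014 / 182.701
pct = 15.33324941 %, rounded to 4 dp:

15.3332 %


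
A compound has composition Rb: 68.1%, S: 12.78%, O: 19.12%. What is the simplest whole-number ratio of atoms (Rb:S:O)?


Assume 100 g of compound, divide each mass% by atomic mass to get moles, then normalize by the smallest to get a raw atom ratio.
Moles per 100 g: Rb: 68.1/85.468 = 0.7968, S: 12.78/32.065 = 0.3986, O: 19.12/15.999 = 1.1951
Raw ratio (divide by min = 0.3986): Rb: 1.999, S: 1.0, O: 2.998
Multiply by 1 to clear fractions: Rb: 1.999 ~= 2, S: 1.0 ~= 1, O: 2.998 ~= 3
Reduce by GCD to get the simplest whole-number ratio:

2:1:3


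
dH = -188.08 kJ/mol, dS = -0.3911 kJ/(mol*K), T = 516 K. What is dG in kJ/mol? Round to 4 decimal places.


Gibbs: dG = dH - T*dS (consistent units, dS already in kJ/(mol*K)).
T*dS = 516 * -0.3911 = -201.8076
dG = -188.08 - (-201.8076)
dG = 13.7276 kJ/mol, rounded to 4 dp:

13.7276 kJ/mol


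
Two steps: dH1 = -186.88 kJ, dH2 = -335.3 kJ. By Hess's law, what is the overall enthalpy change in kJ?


Hess's law: enthalpy is a state function, so add the step enthalpies.
dH_total = dH1 + dH2 = -186.88 + (-335.3)
dH_total = -522.18 kJ:

-522.18 kJ


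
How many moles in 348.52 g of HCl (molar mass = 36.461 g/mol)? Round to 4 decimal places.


n = mass / M
n = 348.52 / 36.461
n = 9.55870656 mol, rounded to 4 dp:

9.5587 mol


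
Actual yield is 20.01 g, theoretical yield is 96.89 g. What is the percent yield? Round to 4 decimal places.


% yield = 100 * actual / theoretical
% yield = 100 * 20.01 / 96.89
% yield = 20.6522861 %, rounded to 4 dp:

20.6523 %


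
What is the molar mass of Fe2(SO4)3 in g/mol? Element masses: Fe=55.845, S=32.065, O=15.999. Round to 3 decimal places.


M = sum(count * atomic_mass) over atoms.
M = 2*55.845 + 3*32.065 + 12*15.999
M = 111.69 + 96.195 + 191.988
M = 399.873 g/mol, rounded to 3 dp:

399.873 g/mol


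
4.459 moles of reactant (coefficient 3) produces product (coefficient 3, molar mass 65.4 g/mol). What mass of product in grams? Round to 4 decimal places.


Use the coefficient ratio to convert reactant moles to product moles, then multiply by the product's molar mass.
moles_P = moles_R * (coeff_P / coeff_R) = 4.459 * (3/3) = 4.459
mass_P = moles_P * M_P = 4.459 * 65.4
mass_P = 291.6186 g, rounded to 4 dp:

291.6186 g


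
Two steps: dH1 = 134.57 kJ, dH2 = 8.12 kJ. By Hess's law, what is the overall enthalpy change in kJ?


Hess's law: enthalpy is a state function, so add the step enthalpies.
dH_total = dH1 + dH2 = 134.57 + (8.12)
dH_total = 142.69 kJ:

142.69 kJ


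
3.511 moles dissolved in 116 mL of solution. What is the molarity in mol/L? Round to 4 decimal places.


Convert volume to liters: V_L = V_mL / 1000.
V_L = 116 / 1000 = 0.116 L
M = n / V_L = 3.511 / 0.116
M = 30.26724138 mol/L, rounded to 4 dp:

30.2672 mol/L


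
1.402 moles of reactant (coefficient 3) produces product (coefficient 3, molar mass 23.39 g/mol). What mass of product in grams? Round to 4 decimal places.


Use the coefficient ratio to convert reactant moles to product moles, then multiply by the product's molar mass.
moles_P = moles_R * (coeff_P / coeff_R) = 1.402 * (3/3) = 1.402
mass_P = moles_P * M_P = 1.402 * 23.39
mass_P = 32.79278 g, rounded to 4 dp:

32.7928 g


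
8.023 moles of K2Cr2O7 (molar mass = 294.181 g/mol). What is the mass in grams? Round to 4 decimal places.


mass = n * M
mass = 8.023 * 294.181
mass = 2360.214163 g, rounded to 4 dp:

2360.2142 g


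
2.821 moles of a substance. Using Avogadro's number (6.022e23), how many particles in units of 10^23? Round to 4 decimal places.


N = n * NA, then divide by 1e23 for the requested units.
N / 1e23 = n * 6.022
N / 1e23 = 2.821 * 6.022
N / 1e23 = 16.988062, rounded to 4 dp:

16.9881


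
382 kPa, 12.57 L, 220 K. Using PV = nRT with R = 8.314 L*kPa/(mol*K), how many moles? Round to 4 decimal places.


PV = nRT, solve for n = PV / (RT).
PV = 382 * 12.57 = 4801.74
RT = 8.314 * 220 = 1829.08
n = 4801.74 / 1829.08
n = 2.62522142 mol, rounded to 4 dp:

2.6252 mol


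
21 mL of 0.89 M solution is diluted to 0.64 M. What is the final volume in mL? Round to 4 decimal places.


Dilution: M1*V1 = M2*V2, solve for V2.
V2 = M1*V1 / M2
V2 = 0.89 * 21 / 0.64
V2 = 18.69 / 0.64
V2 = 29.203125 mL, rounded to 4 dp:

29.2031 mL


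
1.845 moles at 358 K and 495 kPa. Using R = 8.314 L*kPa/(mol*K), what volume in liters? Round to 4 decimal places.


PV = nRT, solve for V = nRT / P.
nRT = 1.845 * 8.314 * 358 = 5491.4801
V = 5491.4801 / 495
V = 11.09389919 L, rounded to 4 dp:

11.0939 L


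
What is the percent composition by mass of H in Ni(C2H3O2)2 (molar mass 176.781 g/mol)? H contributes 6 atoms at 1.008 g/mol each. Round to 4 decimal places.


pct = 100 * (n_elem * M_elem) / M_total
mass_contribution = 6 * 1.008 = 6.048 g/mol
pct = 100 * 6.048 / 176.781
pct = 3.42118214 %, rounded to 4 dp:

3.4212 %


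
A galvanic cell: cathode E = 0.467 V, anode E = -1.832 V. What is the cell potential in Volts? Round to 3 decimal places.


Standard cell potential: E_cell = E_cathode - E_anode.
E_cell = 0.467 - (-1.832)
E_cell = 2.299 V, rounded to 3 dp:

2.299 V


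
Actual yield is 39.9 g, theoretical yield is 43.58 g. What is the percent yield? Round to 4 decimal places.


% yield = 100 * actual / theoretical
% yield = 100 * 39.9 / 43.58
% yield = 91.55575952 %, rounded to 4 dp:

91.5558 %


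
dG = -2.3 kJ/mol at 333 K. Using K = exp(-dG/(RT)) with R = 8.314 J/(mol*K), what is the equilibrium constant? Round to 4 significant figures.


dG is in kJ/mol; multiply by 1000 to match R in J/(mol*K).
RT = 8.314 * 333 = 2768.562 J/mol
exponent = -dG*1000 / (RT) = -(-2.3*1000) / 2768.562 = 0.83075618
K = exp(0.83075618)
K = 2.2950536, rounded to 4 significant figures:

2.295


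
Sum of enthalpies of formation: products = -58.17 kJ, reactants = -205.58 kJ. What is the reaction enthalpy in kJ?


dH_rxn = sum(dH_f products) - sum(dH_f reactants)
dH_rxn = -58.17 - (-205.58)
dH_rxn = 147.41 kJ:

147.41 kJ


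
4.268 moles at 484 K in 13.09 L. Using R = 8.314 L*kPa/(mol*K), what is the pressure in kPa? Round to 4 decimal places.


PV = nRT, solve for P = nRT / V.
nRT = 4.268 * 8.314 * 484 = 17174.3296
P = 17174.3296 / 13.09
P = 1312.01906799 kPa, rounded to 4 dp:

1312.0191 kPa


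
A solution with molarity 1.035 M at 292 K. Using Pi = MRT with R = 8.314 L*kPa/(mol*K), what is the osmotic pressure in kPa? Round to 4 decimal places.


Osmotic pressure (van't Hoff): Pi = M*R*T.
RT = 8.314 * 292 = 2427.688
Pi = 1.035 * 2427.688
Pi = 2512.65708 kPa, rounded to 4 dp:

2512.6571 kPa


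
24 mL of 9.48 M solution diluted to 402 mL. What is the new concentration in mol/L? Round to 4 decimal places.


Dilution: M1*V1 = M2*V2, solve for M2.
M2 = M1*V1 / V2
M2 = 9.48 * 24 / 402
M2 = 227.52 / 402
M2 = 0.56597015 mol/L, rounded to 4 dp:

0.5660 mol/L


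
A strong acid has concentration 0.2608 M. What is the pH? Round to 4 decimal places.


A strong acid dissociates completely, so [H+] equals the given concentration.
pH = -log10([H+]) = -log10(0.2608)
pH = 0.58369241, rounded to 4 dp:

0.5837


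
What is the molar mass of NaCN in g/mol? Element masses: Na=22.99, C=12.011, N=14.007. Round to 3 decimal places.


M = sum(count * atomic_mass) over atoms.
M = 1*22.99 + 1*12.011 + 1*14.007
M = 22.99 + 12.011 + 14.007
M = 49.008 g/mol, rounded to 3 dp:

49.008 g/mol


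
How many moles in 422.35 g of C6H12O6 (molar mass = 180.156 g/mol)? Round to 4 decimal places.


n = mass / M
n = 422.35 / 180.156
n = 2.34435711 mol, rounded to 4 dp:

2.3444 mol


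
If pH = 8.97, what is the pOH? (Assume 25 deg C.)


At 25 deg C, pH + pOH = 14.
pOH = 14 - pH = 14 - 8.97
pOH = 5.03:

5.03


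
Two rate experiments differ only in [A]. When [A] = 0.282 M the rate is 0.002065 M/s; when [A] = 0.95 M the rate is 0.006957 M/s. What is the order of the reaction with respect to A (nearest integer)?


Rate is proportional to [A]^n, so rate2/rate1 = ([A]2/[A]1)^n. Take logs to solve for n.
rate2/rate1 = 0.006957 / 0.002065 = 3.369
[A]2/[A]1 = 0.95 / 0.282 = 3.3688
n = ln(3.369) / ln(3.3688) = 1.0
Nearest integer order:

1


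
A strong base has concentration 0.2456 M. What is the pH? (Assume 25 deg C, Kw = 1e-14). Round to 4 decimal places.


A strong base dissociates completely, so [OH-] equals the given concentration.
pOH = -log10([OH-]) = -log10(0.2456) = 0.609772
pH = 14 - pOH = 14 - 0.609772
pH = 13.390228, rounded to 4 dp:

13.3902


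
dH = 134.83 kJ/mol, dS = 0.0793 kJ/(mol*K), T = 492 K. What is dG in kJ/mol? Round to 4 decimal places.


Gibbs: dG = dH - T*dS (consistent units, dS already in kJ/(mol*K)).
T*dS = 492 * 0.0793 = 39.0156
dG = 134.83 - (39.0156)
dG = 95.8144 kJ/mol, rounded to 4 dp:

95.8144 kJ/mol


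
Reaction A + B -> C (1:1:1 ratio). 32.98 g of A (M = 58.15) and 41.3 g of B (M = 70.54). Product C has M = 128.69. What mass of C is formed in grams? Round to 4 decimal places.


Find moles of each reactant; the smaller value is the limiting reagent in a 1:1:1 reaction, so moles_C equals moles of the limiter.
n_A = mass_A / M_A = 32.98 / 58.15 = 0.567154 mol
n_B = mass_B / M_B = 41.3 / 70.54 = 0.585483 mol
Limiting reagent: A (smaller), n_limiting = 0.567154 mol
mass_C = n_limiting * M_C = 0.567154 * 128.69
mass_C = 72.98704826 g, rounded to 4 dp:

72.9870 g


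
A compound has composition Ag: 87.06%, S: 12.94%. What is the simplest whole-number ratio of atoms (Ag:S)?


Assume 100 g of compound, divide each mass% by atomic mass to get moles, then normalize by the smallest to get a raw atom ratio.
Moles per 100 g: Ag: 87.06/107.868 = 0.8071, S: 12.94/32.065 = 0.4036
Raw ratio (divide by min = 0.4036): Ag: 2.0, S: 1.0
Multiply by 1 to clear fractions: Ag: 2.0 ~= 2, S: 1.0 ~= 1
Reduce by GCD to get the simplest whole-number ratio:

2:1


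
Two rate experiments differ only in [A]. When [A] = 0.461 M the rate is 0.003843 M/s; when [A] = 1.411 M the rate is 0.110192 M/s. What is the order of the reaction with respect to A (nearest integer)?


Rate is proportional to [A]^n, so rate2/rate1 = ([A]2/[A]1)^n. Take logs to solve for n.
rate2/rate1 = 0.110192 / 0.003843 = 28.6734
[A]2/[A]1 = 1.411 / 0.461 = 3.0607
n = ln(28.6734) / ln(3.0607) = 3.0
Nearest integer order:

3


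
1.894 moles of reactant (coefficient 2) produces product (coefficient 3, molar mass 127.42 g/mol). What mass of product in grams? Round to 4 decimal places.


Use the coefficient ratio to convert reactant moles to product moles, then multiply by the product's molar mass.
moles_P = moles_R * (coeff_P / coeff_R) = 1.894 * (3/2) = 2.841
mass_P = moles_P * M_P = 2.841 * 127.42
mass_P = 362.00022 g, rounded to 4 dp:

362.0002 g
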